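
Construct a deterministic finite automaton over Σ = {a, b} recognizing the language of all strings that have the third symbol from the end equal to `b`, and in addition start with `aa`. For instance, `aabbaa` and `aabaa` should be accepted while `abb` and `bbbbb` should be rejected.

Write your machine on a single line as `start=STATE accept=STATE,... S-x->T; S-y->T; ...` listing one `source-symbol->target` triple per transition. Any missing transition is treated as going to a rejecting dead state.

Build one automaton per condition and run them in lockstep. One (15 states) tracks the last 3 symbols read; the other (4 states) tracks whether the input so far still matches the prefix `aa`. Each combined state is a pair, one component from each; accept when both components accept. Equivalent product states are then merged.
With 11 states:
          a    b  
>  q0     q1   q2 
   q1     q3   q2 
   q2     q2   q2 
   q3     q3   q4 
   q4     q5   q6 
   q5     q7   q8 
   q6     q9  q10 
 * q7     q3   q4 
 * q8     q5   q6 
 * q9     q7   q8 
 * q10    q9  q10 
(> = start, * = accepting)

start=q0; accept=q7,q8,q9,q10; q0-a->q1; q0-b->q2; q1-a->q3; q1-b->q2; q2-a->q2; q2-b->q2; q3-a->q3; q3-b->q4; q4-a->q5; q4-b->q6; q5-a->q7; q5-b->q8; q6-a->q9; q6-b->q10; q7-a->q3; q7-b->q4; q8-a->q5; q8-b->q6; q9-a->q7; q9-b->q8; q10-a->q9; q10-b->q10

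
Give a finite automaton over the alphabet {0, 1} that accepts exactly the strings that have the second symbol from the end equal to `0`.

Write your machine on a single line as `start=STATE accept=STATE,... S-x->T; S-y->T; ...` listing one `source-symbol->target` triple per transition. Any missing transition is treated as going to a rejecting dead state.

Because acceptance depends on a position counted from the end, the machine has to buffer the most recent 2 symbols. Make each state the string of the last up-to-2 symbols read; on input `x` shift the window left and append `x`. Accept when the buffered window has length 2 and begins with `0`.
7 states suffice.
        0   1  
>  s0   s1  s2 
   s1   s3  s4 
   s2   s5  s6 
 * s3   s3  s4 
 * s4   s5  s6 
   s5   s3  s4 
   s6   s5  s6 
(> = start, * = accepting)

start=s0; accept=s3,s4; s0-0->s1; s0-1->s2; s1-0->s3; s1-1->s4; s2-0->s5; s2-1->s6; s3-0->s3; s3-1->s4; s4-0->s5; s4-1->s6; s5-0->s3; s5-1->s4; s6-0->s5; s6-1->s6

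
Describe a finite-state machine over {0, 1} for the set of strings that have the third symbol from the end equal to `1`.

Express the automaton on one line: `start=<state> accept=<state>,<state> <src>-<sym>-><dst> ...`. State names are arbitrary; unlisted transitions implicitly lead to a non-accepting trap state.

Because acceptance depends on a position counted from the end, the machine has to buffer the most recent 3 symbols. Make each state the string of the last up-to-3 symbols read; on input `x` shift the window left and append `x`. Accept when the buffered window has length 3 and begins with `1`.
With 15 states:
          0    1  
>  s0     s1   s2 
   s1     s3   s4 
   s2     s5   s6 
   s3     s7   s8 
   s4     s9  s10 
   s5    s11  s12 
   s6    s13  s14 
   s7     s7   s8 
   s8     s9  s10 
   s9    s11  s12 
   s10   s13  s14 
 * s11    s7   s8 
 * s12    s9  s10 
 * s13   s11  s12 
 * s14   s13  s14 
(> = start, * = accepting)

start=s0 accept=s11,s12,s13,s14 s0-0->s1 s0-1->s2 s1-0->s3 s1-1->s4 s2-0->s5 s2-1->s6 s3-0->s7 s3-1->s8 s4-0->s9 s4-1->s10 s5-0->s11 s5-1->s12 s6-0->s13 s6-1->s14 s7-0->s7 s7-1->s8 s8-0->s9 s8-1->s10 s9-0->s11 s9-1->s12 s10-0->s13 s10-1->s14 s11-0->s7 s11-1->s8 s12-0->s9 s12-1->s10 s13-0->s11 s13-1->s12 s14-0->s13 s14-1->s14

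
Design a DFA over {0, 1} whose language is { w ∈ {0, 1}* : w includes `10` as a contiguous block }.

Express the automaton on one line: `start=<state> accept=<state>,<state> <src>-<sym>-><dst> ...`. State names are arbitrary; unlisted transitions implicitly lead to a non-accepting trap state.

Track how much of `10` has been matched so far: state s0 is no progress, s2 is the absorbing accept state reached once `10` has occurred. Intermediate states record partial matches; on a mismatch, fall back to the longest reusable overlap.
With 3 states:
        0   1  
>  s0   s0  s1 
   s1   s2  s1 
 * s2   s2  s2 
(> = start, * = accepting)

start=s0 accept=s2 s0-0->s0 s0-1->s1 s1-0->s2 s1-1->s1 s2-0->s2 s2-1->s2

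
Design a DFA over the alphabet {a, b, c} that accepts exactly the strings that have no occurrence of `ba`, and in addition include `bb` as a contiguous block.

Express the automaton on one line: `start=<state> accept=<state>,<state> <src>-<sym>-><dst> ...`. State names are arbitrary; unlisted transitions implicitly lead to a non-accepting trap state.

Build one automaton per condition and run them in lockstep. One (3 states) tracks partial matches of the forbidden pattern `ba`; the other (3 states) tracks whether and how much of `bb` has been seen. Each combined state is a pair, one component from each; accept when both components accept.
With 7 states:
        a   b   c  
>  q0   q0  q1  q0 
   q1   q2  q3  q0 
   q2   q2  q4  q2 
 * q3   q5  q3  q6 
   q4   q2  q5  q2 
   q5   q5  q5  q5 
 * q6   q6  q3  q6 
(> = start, * = accepting)

start=q0 accept=q3,q6 q0-a->q0 q0-b->q1 q0-c->q0 q1-a->q2 q1-b->q3 q1-c->q0 q2-a->q2 q2-b->q4 q2-c->q2 q3-a->q5 q3-b->q3 q3-c->q6 q4-a->q2 q4-b->q5 q4-c->q2 q5-a->q5 q5-b->q5 q5-c->q5 q6-a->q6 q6-b->q3 q6-c->q6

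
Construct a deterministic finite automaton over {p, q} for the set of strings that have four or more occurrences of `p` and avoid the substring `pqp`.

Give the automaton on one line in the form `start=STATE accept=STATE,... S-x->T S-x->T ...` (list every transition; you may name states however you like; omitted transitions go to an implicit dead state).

Run two small machines in parallel and take their product. One (6 states) tracks the count of `p`s, saturating at 5; the other (4 states) tracks partial matches of the forbidden pattern `pqp`. Each combined state is a pair, one component from each; accept when both components accept. Equivalent product states are then merged.
A 14-state machine:
       p  q 
>  A   B  A 
   B   C  D 
   C   E  F 
   D   G  H 
   E   I  J 
   F   G  K 
   G   G  G 
   H   C  H 
 * I   I  L 
   J   G  M 
   K   E  K 
 * L   G  N 
   M   I  M 
 * N   I  N 
(> = start, * = accepting)

start=A accept=I,L,N A-p->B A-q->A B-p->C B-q->D C-p->E C-q->F D-p->G D-q->H E-p->I E-q->J F-p->G F-q->K G-p->G G-q->G H-p->C H-q->H I-p->I I-q->L J-p->G J-q->M K-p->E K-q->K L-p->G L-q->N M-p->I M-q->M N-p->I N-q->N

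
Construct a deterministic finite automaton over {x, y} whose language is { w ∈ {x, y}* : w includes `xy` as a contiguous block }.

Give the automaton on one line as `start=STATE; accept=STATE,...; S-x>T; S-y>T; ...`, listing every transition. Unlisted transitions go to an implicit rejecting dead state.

start=q0; accept=q2; q0-x>q1; q0-y>q0; q1-x>q1; q1-y>q2; q2-x>q2; q2-y>q2

States q0..q1 record the length of the longest prefix of `xy` that matches the current input suffix. Reaching q2 means `xy` has been seen, and we stay there forever. Accept from q2.
3 states suffice.
        x   y  
>  q0   q1  q0 
   q1   q1  q2 
 * q2   q2  q2 
(> = start, * = accepting)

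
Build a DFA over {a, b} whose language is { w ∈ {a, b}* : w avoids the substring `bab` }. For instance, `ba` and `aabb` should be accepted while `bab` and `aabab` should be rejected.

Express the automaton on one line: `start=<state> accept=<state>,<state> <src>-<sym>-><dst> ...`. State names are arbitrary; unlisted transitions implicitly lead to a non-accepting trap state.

Track partial matches of the forbidden pattern `bab`. State S3 is a dead state reached once `bab` has occurred; every other state accepts. S0 means no part of `bab` is currently matched.
        a   b  
>* S0   S0  S1 
 * S1   S2  S1 
 * S2   S0  S3 
   S3   S3  S3 
(> = start, * = accepting)

start=S0 accept=S0,S1,S2 S0-a->S0 S0-b->S1 S1-a->S2 S1-b->S1 S2-a->S0 S2-b->S3 S3-a->S3 S3-b->S3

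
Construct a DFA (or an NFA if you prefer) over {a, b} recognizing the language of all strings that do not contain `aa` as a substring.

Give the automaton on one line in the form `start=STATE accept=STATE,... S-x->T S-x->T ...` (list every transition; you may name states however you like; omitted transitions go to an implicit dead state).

Track partial matches of the forbidden pattern `aa`. State q2 is a dead state reached once `aa` has occurred; every other state accepts. q0 means no part of `aa` is currently matched.
3 states suffice.
        a   b  
>* q0   q1  q0 
 * q1   q2  q0 
   q2   q2  q2 
(> = start, * = accepting)

start=q0 accept=q0,q1 q0-a->q1 q0-b->q0 q1-a->q2 q1-b->q0 q2-a->q2 q2-b->q2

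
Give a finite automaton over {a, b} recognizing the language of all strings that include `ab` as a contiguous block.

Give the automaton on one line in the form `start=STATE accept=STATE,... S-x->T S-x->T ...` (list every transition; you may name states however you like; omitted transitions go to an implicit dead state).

States q0..q1 record the length of the longest prefix of `ab` that matches the current input suffix. Reaching q2 means `ab` has been seen, and we stay there forever. Accept from q2.
        a   b  
>  q0   q1  q0 
   q1   q1  q2 
 * q2   q2  q2 
(> = start, * = accepting)

start=q0 accept=q2 q0-a->q1 q0-b->q0 q1-a->q1 q1-b->q2 q2-a->q2 q2-b->q2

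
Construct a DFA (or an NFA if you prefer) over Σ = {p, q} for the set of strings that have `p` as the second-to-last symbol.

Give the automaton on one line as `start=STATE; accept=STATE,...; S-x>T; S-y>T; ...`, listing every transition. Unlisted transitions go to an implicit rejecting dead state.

start=A; accept=D,E; A-p>B; A-q>C; B-p>D; B-q>E; C-p>F; C-q>G; D-p>D; D-q>E; E-p>F; E-q>G; F-p>D; F-q>E; G-p>F; G-q>G

Because acceptance depends on a position counted from the end, the machine has to buffer the most recent 2 symbols. Make each state the string of the last up-to-2 symbols read; on input `x` shift the window left and append `x`. Accept when the buffered window has length 2 and begins with `p`.
A 7-state machine:
       p  q 
>  A   B  C 
   B   D  E 
   C   F  G 
 * D   D  E 
 * E   F  G 
   F   D  E 
   G   F  G 
(> = start, * = accepting)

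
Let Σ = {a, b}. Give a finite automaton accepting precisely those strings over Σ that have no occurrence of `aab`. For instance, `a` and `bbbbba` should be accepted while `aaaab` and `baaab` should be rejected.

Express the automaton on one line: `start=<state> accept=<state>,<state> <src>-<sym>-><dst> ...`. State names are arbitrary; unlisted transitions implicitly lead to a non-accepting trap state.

This is the complement of 'contains `aab`'. Use the same substring-matching states — s0 through s3 holding how much of `aab` has just been matched — but flip the accepting set: everything except the trap s3 accepts.
With 4 states:
        a   b  
>* s0   s1  s0 
 * s1   s2  s0 
 * s2   s2  s3 
   s3   s3  s3 
(> = start, * = accepting)

start=s0 accept=s0,s1,s2 s0-a->s1 s0-b->s0 s1-a->s2 s1-b->s0 s2-a->s2 s2-b->s3 s3-a->s3 s3-b->s3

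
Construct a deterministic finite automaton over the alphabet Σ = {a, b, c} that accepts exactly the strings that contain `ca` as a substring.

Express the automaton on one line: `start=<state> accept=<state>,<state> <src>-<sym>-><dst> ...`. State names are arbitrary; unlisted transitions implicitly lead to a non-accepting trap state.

start=s0 accept=s2 s0-a->s0 s0-b->s0 s0-c->s1 s1-a->s2 s1-b->s0 s1-c->s1 s2-a->s2 s2-b->s2 s2-c->s2

States s0..s1 record the length of the longest prefix of `ca` that matches the current input suffix. Reaching s2 means `ca` has been seen, and we stay there forever. Accept from s2.
A 3-state machine:
        a   b   c  
>  s0   s0  s0  s1 
   s1   s2  s0  s1 
 * s2   s2  s2  s2 
(> = start, * = accepting)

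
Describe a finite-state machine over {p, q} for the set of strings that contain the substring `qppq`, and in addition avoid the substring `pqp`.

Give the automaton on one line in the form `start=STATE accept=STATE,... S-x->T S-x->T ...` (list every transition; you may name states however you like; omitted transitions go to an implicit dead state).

Run two small machines in parallel and take their product. One (5 states) tracks whether and how much of `qppq` has been seen; the other (4 states) tracks partial matches of the forbidden pattern `pqp`. Each combined state is a pair, one component from each; accept when both components accept. Equivalent product states are then merged.
With 10 states:
        p   q  
>  S0   S1  S2 
   S1   S1  S3 
   S2   S4  S2 
   S3   S5  S2 
   S4   S6  S3 
   S5   S5  S5 
   S6   S1  S7 
 * S7   S5  S8 
 * S8   S9  S8 
 * S9   S9  S7 
(> = start, * = accepting)

start=S0 accept=S7,S8,S9 S0-p->S1 S0-q->S2 S1-p->S1 S1-q->S3 S2-p->S4 S2-q->S2 S3-p->S5 S3-q->S2 S4-p->S6 S4-q->S3 S5-p->S5 S5-q->S5 S6-p->S1 S6-q->S7 S7-p->S5 S7-q->S8 S8-p->S9 S8-q->S8 S9-p->S9 S9-q->S7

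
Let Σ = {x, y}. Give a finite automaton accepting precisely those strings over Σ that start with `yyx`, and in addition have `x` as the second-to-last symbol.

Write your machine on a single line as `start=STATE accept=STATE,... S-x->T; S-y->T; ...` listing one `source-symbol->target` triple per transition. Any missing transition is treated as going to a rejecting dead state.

start=S0; accept=S5,S6; S0-x->S1; S0-y->S2; S1-x->S1; S1-y->S1; S2-x->S1; S2-y->S3; S3-x->S4; S3-y->S1; S4-x->S5; S4-y->S6; S5-x->S5; S5-y->S6; S6-x->S4; S6-y->S7; S7-x->S4; S7-y->S7

Build one automaton per condition and run them in lockstep. The first has 5 states tracking whether the input so far still matches the prefix `yyx`; the second has 7 states tracking the last 2 symbols read. A product state is a pair (one from each), accepting exactly when both do. After merging equivalent states the machine shrinks.
8 states suffice.
        x   y  
>  S0   S1  S2 
   S1   S1  S1 
   S2   S1  S3 
   S3   S4  S1 
   S4   S5  S6 
 * S5   S5  S6 
 * S6   S4  S7 
   S7   S4  S7 
(> = start, * = accepting)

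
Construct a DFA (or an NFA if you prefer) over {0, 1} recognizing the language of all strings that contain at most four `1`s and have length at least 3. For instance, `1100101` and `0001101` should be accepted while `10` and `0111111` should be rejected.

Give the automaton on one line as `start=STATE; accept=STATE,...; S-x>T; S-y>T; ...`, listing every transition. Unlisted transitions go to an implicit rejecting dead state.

Run two small machines in parallel and take their product. The first has 6 states tracking the count of `1`s, saturating at 5; the second has 5 states tracking the input length, saturating at 4. A product state is a pair (one from each), accepting exactly when both do. Minimizing collapses redundant product states.
          0    1  
>  s0     s1   s2 
   s1     s3   s4 
   s2     s4   s5 
   s3     s6   s7 
   s4     s7   s8 
   s5     s8   s9 
 * s6     s6   s7 
 * s7     s7   s8 
 * s8     s8   s9 
 * s9     s9  s10 
 * s10   s10  s11 
   s11   s11  s11 
(> = start, * = accepting)

start=s0; accept=s6,s7,s8,s9,s10; s0-0>s1; s0-1>s2; s1-0>s3; s1-1>s4; s2-0>s4; s2-1>s5; s3-0>s6; s3-1>s7; s4-0>s7; s4-1>s8; s5-0>s8; s5-1>s9; s6-0>s6; s6-1>s7; s7-0>s7; s7-1>s8; s8-0>s8; s8-1>s9; s9-0>s9; s9-1>s10; s10-0>s10; s10-1>s11; s11-0>s11; s11-1>s11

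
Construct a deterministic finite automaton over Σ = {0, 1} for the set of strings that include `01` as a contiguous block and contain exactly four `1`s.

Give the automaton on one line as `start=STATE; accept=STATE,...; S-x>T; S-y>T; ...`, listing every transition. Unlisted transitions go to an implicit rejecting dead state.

start=S0; accept=S9; S0-0>S1; S0-1>S2; S1-0>S1; S1-1>S3; S2-0>S3; S2-1>S4; S3-0>S3; S3-1>S5; S4-0>S5; S4-1>S6; S5-0>S5; S5-1>S7; S6-0>S7; S6-1>S8; S7-0>S7; S7-1>S9; S8-0>S8; S8-1>S8; S9-0>S9; S9-1>S8

Build one automaton per condition and run them in lockstep. The first has 3 states tracking whether and how much of `01` has been seen; the second has 6 states tracking the count of `1`s, saturating at 5. A product state is a pair (one from each), accepting exactly when both do. Equivalent product states are then merged.
10 states suffice.
        0   1  
>  S0   S1  S2 
   S1   S1  S3 
   S2   S3  S4 
   S3   S3  S5 
   S4   S5  S6 
   S5   S5  S7 
   S6   S7  S8 
   S7   S7  S9 
   S8   S8  S8 
 * S9   S9  S8 
(> = start, * = accepting)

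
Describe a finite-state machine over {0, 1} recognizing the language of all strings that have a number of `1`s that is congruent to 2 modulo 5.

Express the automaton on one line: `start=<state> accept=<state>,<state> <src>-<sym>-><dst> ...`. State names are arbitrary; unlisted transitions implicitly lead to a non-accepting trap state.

The only thing that matters is how many `1`s have appeared, reduced mod 5. Use one state per residue: q0 for 0, …, q4 for 4. Reading `1` moves to the next residue; anything else stays put. q2 is accepting.
5 states suffice.
        0   1  
>  q0   q0  q1 
   q1   q1  q2 
 * q2   q2  q3 
   q3   q3  q4 
   q4   q4  q0 
(> = start, * = accepting)

start=q0 accept=q2 q0-0->q0 q0-1->q1 q1-0->q1 q1-1->q2 q2-0->q2 q2-1->q3 q3-0->q3 q3-1->q4 q4-0->q4 q4-1->q0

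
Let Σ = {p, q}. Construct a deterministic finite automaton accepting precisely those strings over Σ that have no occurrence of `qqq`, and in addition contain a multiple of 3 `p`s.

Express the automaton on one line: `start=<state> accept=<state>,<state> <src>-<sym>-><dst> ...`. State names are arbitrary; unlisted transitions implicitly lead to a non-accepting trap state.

Run two small machines in parallel and take their product. The first has 4 states tracking partial matches of the forbidden pattern `qqq`; the second has 3 states tracking the count of `p`s modulo 3. A product state is a pair (one from each), accepting exactly when both do.
12 states suffice.
       p  q 
>* A   B  C 
   B   D  E 
 * C   B  F 
   D   A  G 
   E   D  H 
 * F   B  I 
   G   A  J 
   H   D  K 
   I   K  I 
   J   A  L 
   K   L  K 
   L   I  L 
(> = start, * = accepting)

start=A accept=A,C,F A-p->B A-q->C B-p->D B-q->E C-p->B C-q->F D-p->A D-q->G E-p->D E-q->H F-p->B F-q->I G-p->A G-q->J H-p->D H-q->K I-p->K I-q->I J-p->A J-q->L K-p->L K-q->K L-p->I L-q->L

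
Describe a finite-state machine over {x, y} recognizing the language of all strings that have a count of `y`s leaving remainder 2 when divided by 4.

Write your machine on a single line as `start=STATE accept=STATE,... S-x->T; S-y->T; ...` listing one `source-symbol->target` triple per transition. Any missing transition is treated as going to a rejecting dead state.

Keep the running count of `y`s modulo 4: each `y` advances along the cycle S0 → S1 → S2 → S3 → S0 while other symbols loop. Accept at S2.
A 4-state machine:
        x   y  
>  S0   S0  S1 
   S1   S1  S2 
 * S2   S2  S3 
   S3   S3  S0 
(> = start, * = accepting)

start=S0; accept=S2; S0-x->S0; S0-y->S1; S1-x->S1; S1-y->S2; S2-x->S2; S2-y->S3; S3-x->S3; S3-y->S0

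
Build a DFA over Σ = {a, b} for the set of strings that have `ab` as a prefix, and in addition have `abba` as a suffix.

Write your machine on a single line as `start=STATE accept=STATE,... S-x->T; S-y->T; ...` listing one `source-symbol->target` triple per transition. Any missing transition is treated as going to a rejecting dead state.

Run two small machines in parallel and take their product. One (4 states) tracks whether the input so far still matches the prefix `ab`; the other (5 states) tracks how much of the suffix `abba` has currently been matched. Each combined state is a pair, one component from each; accept when both components accept.
With 12 states:
          a    b  
>  S0     S1   S2 
   S1     S3   S4 
   S2     S3   S2 
   S3     S3   S5 
   S4     S6   S7 
   S5     S3   S8 
   S6     S6   S4 
   S7     S9  S10 
   S8    S11   S2 
 * S9     S6   S4 
   S10    S6  S10 
   S11    S3   S5 
(> = start, * = accepting)

start=S0; accept=S9; S0-a->S1; S0-b->S2; S1-a->S3; S1-b->S4; S2-a->S3; S2-b->S2; S3-a->S3; S3-b->S5; S4-a->S6; S4-b->S7; S5-a->S3; S5-b->S8; S6-a->S6; S6-b->S4; S7-a->S9; S7-b->S10; S8-a->S11; S8-b->S2; S9-a->S6; S9-b->S4; S10-a->S6; S10-b->S10; S11-a->S3; S11-b->S5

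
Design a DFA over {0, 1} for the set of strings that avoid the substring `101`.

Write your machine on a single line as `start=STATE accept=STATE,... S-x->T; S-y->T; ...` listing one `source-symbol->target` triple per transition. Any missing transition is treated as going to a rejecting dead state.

start=s0; accept=s0,s1,s2; s0-0->s0; s0-1->s1; s1-0->s2; s1-1->s1; s2-0->s0; s2-1->s3; s3-0->s3; s3-1->s3

This is the complement of 'contains `101`'. Use the same substring-matching states — s0 through s3 holding how much of `101` has just been matched — but flip the accepting set: everything except the trap s3 accepts.
With 4 states:
        0   1  
>* s0   s0  s1 
 * s1   s2  s1 
 * s2   s0  s3 
   s3   s3  s3 
(> = start, * = accepting)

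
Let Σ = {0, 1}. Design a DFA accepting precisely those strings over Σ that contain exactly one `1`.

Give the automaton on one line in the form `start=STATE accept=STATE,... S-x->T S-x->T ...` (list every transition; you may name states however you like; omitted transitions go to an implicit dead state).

Only the number of `1`s matters, and only up to 2. Make a chain q0 → q1 → q2 advanced by each `1` (with q2 absorbing); every other symbol self-loops. The accepting set is {q1}.
With 3 states:
        0   1  
>  q0   q0  q1 
 * q1   q1  q2 
   q2   q2  q2 
(> = start, * = accepting)

start=q0 accept=q1 q0-0->q0 q0-1->q1 q1-0->q1 q1-1->q2 q2-0->q2 q2-1->q2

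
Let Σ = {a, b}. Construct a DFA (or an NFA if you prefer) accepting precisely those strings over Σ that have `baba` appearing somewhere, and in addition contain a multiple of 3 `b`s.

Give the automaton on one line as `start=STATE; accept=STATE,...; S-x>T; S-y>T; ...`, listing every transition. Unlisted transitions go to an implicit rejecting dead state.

start=S0; accept=S12; S0-a>S0; S0-b>S1; S1-a>S2; S1-b>S3; S2-a>S4; S2-b>S5; S3-a>S6; S3-b>S7; S4-a>S4; S4-b>S3; S5-a>S8; S5-b>S7; S6-a>S9; S6-b>S10; S7-a>S11; S7-b>S1; S8-a>S8; S8-b>S12; S9-a>S9; S9-b>S7; S10-a>S12; S10-b>S1; S11-a>S0; S11-b>S13; S12-a>S12; S12-b>S14; S13-a>S14; S13-b>S3; S14-a>S14; S14-b>S8

Build one automaton per condition and run them in lockstep. The first has 5 states tracking whether and how much of `baba` has been seen; the second has 3 states tracking the count of `b`s modulo 3. A product state is a pair (one from each), accepting exactly when both do.
A 15-state machine:
          a    b  
>  S0     S0   S1 
   S1     S2   S3 
   S2     S4   S5 
   S3     S6   S7 
   S4     S4   S3 
   S5     S8   S7 
   S6     S9  S10 
   S7    S11   S1 
   S8     S8  S12 
   S9     S9   S7 
   S10   S12   S1 
   S11    S0  S13 
 * S12   S12  S14 
   S13   S14   S3 
   S14   S14   S8 
(> = start, * = accepting)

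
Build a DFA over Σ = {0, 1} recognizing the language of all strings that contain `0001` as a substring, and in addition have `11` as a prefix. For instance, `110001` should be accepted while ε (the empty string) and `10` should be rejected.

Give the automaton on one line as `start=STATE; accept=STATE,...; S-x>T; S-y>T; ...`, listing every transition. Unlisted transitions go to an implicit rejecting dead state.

start=A; accept=H; A-0>B; A-1>C; B-0>B; B-1>B; C-0>B; C-1>D; D-0>E; D-1>D; E-0>F; E-1>D; F-0>G; F-1>D; G-0>G; G-1>H; H-0>H; H-1>H

Handle the two conditions separately and then intersect. One (5 states) tracks whether and how much of `0001` has been seen; the other (4 states) tracks whether the input so far still matches the prefix `11`. Each combined state is a pair, one component from each; accept when both components accept. After merging equivalent states the machine shrinks.
With 8 states:
       0  1 
>  A   B  C 
   B   B  B 
   C   B  D 
   D   E  D 
   E   F  D 
   F   G  D 
   G   G  H 
 * H   H  H 
(> = start, * = accepting)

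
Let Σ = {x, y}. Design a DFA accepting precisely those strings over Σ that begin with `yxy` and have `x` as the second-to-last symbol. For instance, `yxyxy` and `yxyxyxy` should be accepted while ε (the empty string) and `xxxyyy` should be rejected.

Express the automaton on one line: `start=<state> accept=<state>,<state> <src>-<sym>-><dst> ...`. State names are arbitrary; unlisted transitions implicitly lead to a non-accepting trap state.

start=A accept=I,L A-x->B A-y->C B-x->D B-y->E C-x->F C-y->G D-x->D D-y->E E-x->H E-y->G F-x->D F-y->I G-x->H G-y->G H-x->D H-y->E I-x->J I-y->K J-x->L J-y->I K-x->J K-y->K L-x->L L-y->I

Run two small machines in parallel and take their product. One (5 states) tracks whether the input so far still matches the prefix `yxy`; the other (7 states) tracks the last 2 symbols read. Each combined state is a pair, one component from each; accept when both components accept.
12 states suffice.
       x  y 
>  A   B  C 
   B   D  E 
   C   F  G 
   D   D  E 
   E   H  G 
   F   D  I 
   G   H  G 
   H   D  E 
 * I   J  K 
   J   L  I 
   K   J  K 
 * L   L  I 
(> = start, * = accepting)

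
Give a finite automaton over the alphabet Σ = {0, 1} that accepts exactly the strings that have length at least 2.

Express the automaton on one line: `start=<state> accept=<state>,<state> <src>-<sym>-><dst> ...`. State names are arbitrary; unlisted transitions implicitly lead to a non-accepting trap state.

start=S0 accept=S2,S3 S0-0->S1 S0-1->S1 S1-0->S2 S1-1->S2 S2-0->S3 S2-1->S3 S3-0->S3 S3-1->S3

Count input length up to 3: every symbol moves from S0 toward S3, which means 'more than 2' and absorbs. Accept from {S2, S3}.
4 states suffice.
        0   1  
>  S0   S1  S1 
   S1   S2  S2 
 * S2   S3  S3 
 * S3   S3  S3 
(> = start, * = accepting)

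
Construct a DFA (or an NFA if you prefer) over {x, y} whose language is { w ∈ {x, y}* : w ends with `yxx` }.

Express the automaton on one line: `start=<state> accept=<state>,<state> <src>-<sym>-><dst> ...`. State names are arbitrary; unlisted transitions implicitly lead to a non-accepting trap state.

start=q0 accept=q3 q0-x->q0 q0-y->q1 q1-x->q2 q1-y->q1 q2-x->q3 q2-y->q1 q3-x->q0 q3-y->q1

Remember how much of `yxx` the current input suffix matches. State q0 means no match yet; q1 means the last symbol is `y`; q2 means the last 2 symbols are `yx`; q3 means the last 3 symbols are `yxx`. Only q3 accepts. On a mismatch, fall back to the longest proper suffix that is still a prefix of `yxx`.
With 4 states:
        x   y  
>  q0   q0  q1 
   q1   q2  q1 
   q2   q3  q1 
 * q3   q0  q1 
(> = start, * = accepting)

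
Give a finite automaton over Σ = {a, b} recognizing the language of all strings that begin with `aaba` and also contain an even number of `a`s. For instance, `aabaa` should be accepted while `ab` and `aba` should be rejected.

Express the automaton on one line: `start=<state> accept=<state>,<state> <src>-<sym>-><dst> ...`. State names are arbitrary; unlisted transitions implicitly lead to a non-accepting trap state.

Handle the two conditions separately and then intersect. The first has 6 states tracking whether the input so far still matches the prefix `aaba`; the second has 2 states tracking the count of `a`s modulo 2. A product state is a pair (one from each), accepting exactly when both do.
With 8 states:
        a   b  
>  S0   S1  S2 
   S1   S3  S4 
   S2   S4  S2 
   S3   S4  S5 
   S4   S2  S4 
   S5   S6  S2 
   S6   S7  S6 
 * S7   S6  S7 
(> = start, * = accepting)

start=S0 accept=S7 S0-a->S1 S0-b->S2 S1-a->S3 S1-b->S4 S2-a->S4 S2-b->S2 S3-a->S4 S3-b->S5 S4-a->S2 S4-b->S4 S5-a->S6 S5-b->S2 S6-a->S7 S6-b->S6 S7-a->S6 S7-b->S7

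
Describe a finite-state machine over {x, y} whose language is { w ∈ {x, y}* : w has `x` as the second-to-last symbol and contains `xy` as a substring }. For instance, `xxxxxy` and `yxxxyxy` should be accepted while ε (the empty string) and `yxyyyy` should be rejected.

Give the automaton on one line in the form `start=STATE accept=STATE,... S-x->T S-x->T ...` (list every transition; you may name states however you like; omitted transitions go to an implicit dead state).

start=q0 accept=q2,q5 q0-x->q1 q0-y->q0 q1-x->q1 q1-y->q2 q2-x->q3 q2-y->q4 q3-x->q5 q3-y->q2 q4-x->q3 q4-y->q4 q5-x->q5 q5-y->q2

Run two small machines in parallel and take their product. One (7 states) tracks the last 2 symbols read; the other (3 states) tracks whether and how much of `xy` has been seen. Each combined state is a pair, one component from each; accept when both components accept. After merging equivalent states the machine shrinks.
A 6-state machine:
        x   y  
>  q0   q1  q0 
   q1   q1  q2 
 * q2   q3  q4 
   q3   q5  q2 
   q4   q3  q4 
 * q5   q5  q2 
(> = start, * = accepting)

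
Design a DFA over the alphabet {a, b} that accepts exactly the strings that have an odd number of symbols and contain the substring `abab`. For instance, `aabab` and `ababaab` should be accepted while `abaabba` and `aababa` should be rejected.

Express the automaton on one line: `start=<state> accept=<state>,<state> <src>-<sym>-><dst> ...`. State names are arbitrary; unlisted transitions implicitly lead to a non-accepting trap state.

start=s0 accept=s9 s0-a->s1 s0-b->s2 s1-a->s3 s1-b->s4 s2-a->s3 s2-b->s0 s3-a->s1 s3-b->s5 s4-a->s6 s4-b->s2 s5-a->s7 s5-b->s0 s6-a->s3 s6-b->s8 s7-a->s1 s7-b->s9 s8-a->s9 s8-b->s9 s9-a->s8 s9-b->s8

Run two small machines in parallel and take their product. One (2 states) tracks the input length modulo 2; the other (5 states) tracks whether and how much of `abab` has been seen. Each combined state is a pair, one component from each; accept when both components accept.
10 states suffice.
        a   b  
>  s0   s1  s2 
   s1   s3  s4 
   s2   s3  s0 
   s3   s1  s5 
   s4   s6  s2 
   s5   s7  s0 
   s6   s3  s8 
   s7   s1  s9 
   s8   s9  s9 
 * s9   s8  s8 
(> = start, * = accepting)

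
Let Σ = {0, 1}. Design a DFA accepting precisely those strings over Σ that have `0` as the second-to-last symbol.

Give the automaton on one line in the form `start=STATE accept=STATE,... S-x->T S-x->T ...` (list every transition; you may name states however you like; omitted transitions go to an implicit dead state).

Because acceptance depends on a position counted from the end, the machine has to buffer the most recent 2 symbols. Make each state the string of the last up-to-2 symbols read; on input `x` shift the window left and append `x`. Accept when the buffered window has length 2 and begins with `0`.
A 7-state machine:
        0   1  
>  q0   q1  q2 
   q1   q3  q4 
   q2   q5  q6 
 * q3   q3  q4 
 * q4   q5  q6 
   q5   q3  q4 
   q6   q5  q6 
(> = start, * = accepting)

start=q0 accept=q3,q4 q0-0->q1 q0-1->q2 q1-0->q3 q1-1->q4 q2-0->q5 q2-1->q6 q3-0->q3 q3-1->q4 q4-0->q5 q4-1->q6 q5-0->q3 q5-1->q4 q6-0->q5 q6-1->q6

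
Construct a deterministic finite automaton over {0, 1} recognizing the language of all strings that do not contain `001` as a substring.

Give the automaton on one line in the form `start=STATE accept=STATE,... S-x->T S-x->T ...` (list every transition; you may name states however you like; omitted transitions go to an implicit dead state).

start=S0 accept=S0,S1,S2 S0-0->S1 S0-1->S0 S1-0->S2 S1-1->S0 S2-0->S2 S2-1->S3 S3-0->S3 S3-1->S3

This is the complement of 'contains `001`'. Use the same substring-matching states — S0 through S3 holding how much of `001` has just been matched — but flip the accepting set: everything except the trap S3 accepts.
4 states suffice.
        0   1  
>* S0   S1  S0 
 * S1   S2  S0 
 * S2   S2  S3 
   S3   S3  S3 
(> = start, * = accepting)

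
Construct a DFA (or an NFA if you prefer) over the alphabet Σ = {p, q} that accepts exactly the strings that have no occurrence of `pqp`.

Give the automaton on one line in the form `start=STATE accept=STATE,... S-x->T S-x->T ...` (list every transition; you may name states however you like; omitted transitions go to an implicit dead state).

start=S0 accept=S0,S1,S2 S0-p->S1 S0-q->S0 S1-p->S1 S1-q->S2 S2-p->S3 S2-q->S0 S3-p->S3 S3-q->S3

Track partial matches of the forbidden pattern `pqp`. State S3 is a dead state reached once `pqp` has occurred; every other state accepts. S0 means no part of `pqp` is currently matched.
        p   q  
>* S0   S1  S0 
 * S1   S1  S2 
 * S2   S3  S0 
   S3   S3  S3 
(> = start, * = accepting)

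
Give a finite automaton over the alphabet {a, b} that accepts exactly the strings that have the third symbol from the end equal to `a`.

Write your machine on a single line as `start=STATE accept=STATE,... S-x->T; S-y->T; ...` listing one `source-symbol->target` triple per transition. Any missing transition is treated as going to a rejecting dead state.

start=q0; accept=q7,q8,q9,q10; q0-a->q1; q0-b->q2; q1-a->q3; q1-b->q4; q2-a->q5; q2-b->q6; q3-a->q7; q3-b->q8; q4-a->q9; q4-b->q10; q5-a->q11; q5-b->q12; q6-a->q13; q6-b->q14; q7-a->q7; q7-b->q8; q8-a->q9; q8-b->q10; q9-a->q11; q9-b->q12; q10-a->q13; q10-b->q14; q11-a->q7; q11-b->q8; q12-a->q9; q12-b->q10; q13-a->q11; q13-b->q12; q14-a->q13; q14-b->q14

Because acceptance depends on a position counted from the end, the machine has to buffer the most recent 3 symbols. Make each state the string of the last up-to-3 symbols read; on input `x` shift the window left and append `x`. Accept when the buffered window has length 3 and begins with `a`.
          a    b  
>  q0     q1   q2 
   q1     q3   q4 
   q2     q5   q6 
   q3     q7   q8 
   q4     q9  q10 
   q5    q11  q12 
   q6    q13  q14 
 * q7     q7   q8 
 * q8     q9  q10 
 * q9    q11  q12 
 * q10   q13  q14 
   q11    q7   q8 
   q12    q9  q10 
   q13   q11  q12 
   q14   q13  q14 
(> = start, * = accepting)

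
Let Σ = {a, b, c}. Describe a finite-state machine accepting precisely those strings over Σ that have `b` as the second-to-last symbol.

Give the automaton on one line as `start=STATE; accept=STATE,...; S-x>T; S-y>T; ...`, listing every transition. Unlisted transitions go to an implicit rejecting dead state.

Because acceptance depends on a position counted from the end, the machine has to buffer the most recent 2 symbols. Make each state the string of the last up-to-2 symbols read; on input `x` shift the window left and append `x`. Accept when the buffered window has length 2 and begins with `b`.
A 13-state machine:
          a    b    c  
>  s0     s1   s2   s3 
   s1     s4   s5   s6 
   s2     s7   s8   s9 
   s3    s10  s11  s12 
   s4     s4   s5   s6 
   s5     s7   s8   s9 
   s6    s10  s11  s12 
 * s7     s4   s5   s6 
 * s8     s7   s8   s9 
 * s9    s10  s11  s12 
   s10    s4   s5   s6 
   s11    s7   s8   s9 
   s12   s10  s11  s12 
(> = start, * = accepting)

start=s0; accept=s7,s8,s9; s0-a>s1; s0-b>s2; s0-c>s3; s1-a>s4; s1-b>s5; s1-c>s6; s2-a>s7; s2-b>s8; s2-c>s9; s3-a>s10; s3-b>s11; s3-c>s12; s4-a>s4; s4-b>s5; s4-c>s6; s5-a>s7; s5-b>s8; s5-c>s9; s6-a>s10; s6-b>s11; s6-c>s12; s7-a>s4; s7-b>s5; s7-c>s6; s8-a>s7; s8-b>s8; s8-c>s9; s9-a>s10; s9-b>s11; s9-c>s12; s10-a>s4; s10-b>s5; s10-c>s6; s11-a>s7; s11-b>s8; s11-c>s9; s12-a>s10; s12-b>s11; s12-c>s12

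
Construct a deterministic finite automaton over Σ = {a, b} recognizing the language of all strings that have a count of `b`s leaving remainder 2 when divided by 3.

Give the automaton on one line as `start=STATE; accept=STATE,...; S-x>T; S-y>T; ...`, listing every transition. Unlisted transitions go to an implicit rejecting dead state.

start=q0; accept=q2; q0-a>q0; q0-b>q1; q1-a>q1; q1-b>q2; q2-a>q2; q2-b>q0

The only thing that matters is how many `b`s have appeared, reduced mod 3. Use one state per residue: q0 for 0, …, q2 for 2. Reading `b` moves to the next residue; anything else stays put. q2 is accepting.
        a   b  
>  q0   q0  q1 
   q1   q1  q2 
 * q2   q2  q0 
(> = start, * = accepting)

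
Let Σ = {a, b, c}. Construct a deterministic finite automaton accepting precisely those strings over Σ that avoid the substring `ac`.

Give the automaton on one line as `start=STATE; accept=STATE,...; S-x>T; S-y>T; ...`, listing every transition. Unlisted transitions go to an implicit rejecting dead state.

start=q0; accept=q0,q1; q0-a>q1; q0-b>q0; q0-c>q0; q1-a>q1; q1-b>q0; q1-c>q2; q2-a>q2; q2-b>q2; q2-c>q2

Track partial matches of the forbidden pattern `ac`. State q2 is a dead state reached once `ac` has occurred; every other state accepts. q0 means no part of `ac` is currently matched.
3 states suffice.
        a   b   c  
>* q0   q1  q0  q0 
 * q1   q1  q0  q2 
   q2   q2  q2  q2 
(> = start, * = accepting)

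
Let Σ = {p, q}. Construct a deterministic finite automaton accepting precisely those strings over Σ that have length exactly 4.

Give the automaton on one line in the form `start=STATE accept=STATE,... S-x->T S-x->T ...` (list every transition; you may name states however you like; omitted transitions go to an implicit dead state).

Count input length up to 5: every symbol moves from S0 toward S5, which means 'more than 4' and absorbs. Accept from {S4}.
With 6 states:
        p   q  
>  S0   S1  S1 
   S1   S2  S2 
   S2   S3  S3 
   S3   S4  S4 
 * S4   S5  S5 
   S5   S5  S5 
(> = start, * = accepting)

start=S0 accept=S4 S0-p->S1 S0-q->S1 S1-p->S2 S1-q->S2 S2-p->S3 S2-q->S3 S3-p->S4 S3-q->S4 S4-p->S5 S4-q->S5 S5-p->S5 S5-q->S5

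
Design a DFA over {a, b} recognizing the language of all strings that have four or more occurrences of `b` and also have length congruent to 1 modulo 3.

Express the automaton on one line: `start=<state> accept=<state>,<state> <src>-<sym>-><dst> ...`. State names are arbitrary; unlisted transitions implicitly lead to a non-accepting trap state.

Build one automaton per condition and run them in lockstep. One (6 states) tracks the count of `b`s, saturating at 5; the other (3 states) tracks the input length modulo 3. Each combined state is a pair, one component from each; accept when both components accept.
18 states suffice.
          a    b  
>  s0     s1   s2 
   s1     s3   s4 
   s2     s4   s5 
   s3     s0   s6 
   s4     s6   s7 
   s5     s7   s8 
   s6     s2   s9 
   s7     s9  s10 
   s8    s10  s11 
   s9     s5  s12 
   s10   s12  s13 
 * s11   s13  s14 
   s12    s8  s15 
   s13   s15  s16 
   s14   s16  s16 
   s15   s11  s17 
   s16   s17  s17 
 * s17   s14  s14 
(> = start, * = accepting)

start=s0 accept=s11,s17 s0-a->s1 s0-b->s2 s1-a->s3 s1-b->s4 s2-a->s4 s2-b->s5 s3-a->s0 s3-b->s6 s4-a->s6 s4-b->s7 s5-a->s7 s5-b->s8 s6-a->s2 s6-b->s9 s7-a->s9 s7-b->s10 s8-a->s10 s8-b->s11 s9-a->s5 s9-b->s12 s10-a->s12 s10-b->s13 s11-a->s13 s11-b->s14 s12-a->s8 s12-b->s15 s13-a->s15 s13-b->s16 s14-a->s16 s14-b->s16 s15-a->s11 s15-b->s17 s16-a->s17 s16-b->s17 s17-a->s14 s17-b->s14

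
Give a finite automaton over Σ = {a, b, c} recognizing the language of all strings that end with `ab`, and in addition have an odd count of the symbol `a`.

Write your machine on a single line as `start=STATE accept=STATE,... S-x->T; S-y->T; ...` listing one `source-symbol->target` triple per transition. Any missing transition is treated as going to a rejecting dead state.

start=s0; accept=s2; s0-a->s1; s0-b->s0; s0-c->s0; s1-a->s0; s1-b->s2; s1-c->s3; s2-a->s0; s2-b->s3; s2-c->s3; s3-a->s0; s3-b->s3; s3-c->s3

Handle the two conditions separately and then intersect. One (3 states) tracks how much of the suffix `ab` has currently been matched; the other (2 states) tracks the count of `a`s modulo 2. Each combined state is a pair, one component from each; accept when both components accept. Minimizing collapses redundant product states.
With 4 states:
        a   b   c  
>  s0   s1  s0  s0 
   s1   s0  s2  s3 
 * s2   s0  s3  s3 
   s3   s0  s3  s3 
(> = start, * = accepting)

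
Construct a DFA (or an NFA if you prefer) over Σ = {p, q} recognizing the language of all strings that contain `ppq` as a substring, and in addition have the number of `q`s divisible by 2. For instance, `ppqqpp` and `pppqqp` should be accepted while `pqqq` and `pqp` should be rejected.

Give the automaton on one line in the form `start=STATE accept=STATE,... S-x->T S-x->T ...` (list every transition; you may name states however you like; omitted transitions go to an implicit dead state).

start=A accept=H A-p->B A-q->C B-p->D B-q->C C-p->E C-q->A D-p->D D-q->F E-p->G E-q->A F-p->F F-q->H G-p->G G-q->H H-p->H H-q->F

Handle the two conditions separately and then intersect. One (4 states) tracks whether and how much of `ppq` has been seen; the other (2 states) tracks the count of `q`s modulo 2. Each combined state is a pair, one component from each; accept when both components accept.
       p  q 
>  A   B  C 
   B   D  C 
   C   E  A 
   D   D  F 
   E   G  A 
   F   F  H 
   G   G  H 
 * H   H  F 
(> = start, * = accepting)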